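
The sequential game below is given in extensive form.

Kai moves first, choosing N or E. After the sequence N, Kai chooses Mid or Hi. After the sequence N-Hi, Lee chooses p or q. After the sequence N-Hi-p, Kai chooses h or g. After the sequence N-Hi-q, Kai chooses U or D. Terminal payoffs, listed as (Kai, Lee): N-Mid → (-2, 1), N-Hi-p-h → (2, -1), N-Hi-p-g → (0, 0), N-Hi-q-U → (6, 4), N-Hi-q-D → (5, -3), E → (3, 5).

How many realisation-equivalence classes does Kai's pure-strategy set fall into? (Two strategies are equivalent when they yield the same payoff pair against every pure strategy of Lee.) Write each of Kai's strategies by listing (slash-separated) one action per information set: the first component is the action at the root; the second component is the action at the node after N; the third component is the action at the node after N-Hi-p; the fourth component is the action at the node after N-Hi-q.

Kai has 16 pure strategies: N/Mid/h/U, N/Mid/h/D, N/Mid/g/U, N/Mid/g/D, N/Hi/h/U, N/Hi/h/D, N/Hi/g/U, N/Hi/g/D, E/Mid/h/U, E/Mid/h/D, E/Mid/g/U, E/Mid/g/D, E/Hi/h/U, E/Hi/h/D, E/Hi/g/U, E/Hi/g/D. Columns: p, q.
{N/Mid/h/U, N/Mid/h/D, N/Mid/g/U, N/Mid/g/D} → row (-2,1) (-2,1)
{N/Hi/h/U} → row (2,-1) (6,4)
{N/Hi/h/D} → row (2,-1) (5,-3)
{N/Hi/g/U} → row (0,0) (6,4)
{N/Hi/g/D} → row (0,0) (5,-3)
{E/Mid/h/U, E/Mid/h/D, E/Mid/g/U, E/Mid/g/D, E/Hi/h/U, E/Hi/h/D, E/Hi/g/U, E/Hi/g/D} → row (3,5) (3,5)
That's 6 distinct rows out of 16 strategies.

6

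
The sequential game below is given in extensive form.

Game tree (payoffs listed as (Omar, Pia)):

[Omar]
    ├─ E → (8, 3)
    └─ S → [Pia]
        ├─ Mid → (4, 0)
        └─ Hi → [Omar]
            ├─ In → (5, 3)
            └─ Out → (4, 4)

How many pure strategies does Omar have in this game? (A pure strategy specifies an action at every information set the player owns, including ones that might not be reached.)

4

Omar owns the root with actions {E, S} — two choices.
Omar owns the node after S-Hi with actions {In, Out} — two choices.
A pure strategy fixes one action at each information set independently, so the count is the product 2 × 2 = 4.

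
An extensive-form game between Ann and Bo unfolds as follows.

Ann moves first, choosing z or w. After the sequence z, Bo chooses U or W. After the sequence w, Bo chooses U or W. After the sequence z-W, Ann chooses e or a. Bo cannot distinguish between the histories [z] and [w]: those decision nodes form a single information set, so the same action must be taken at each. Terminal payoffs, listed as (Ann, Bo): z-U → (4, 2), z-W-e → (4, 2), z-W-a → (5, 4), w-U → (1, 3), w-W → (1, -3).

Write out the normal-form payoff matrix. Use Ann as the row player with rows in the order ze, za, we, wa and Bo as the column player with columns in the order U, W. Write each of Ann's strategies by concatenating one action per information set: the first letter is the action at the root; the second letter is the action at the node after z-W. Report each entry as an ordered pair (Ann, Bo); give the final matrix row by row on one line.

Row ze: U→(4,2), W→(4,2)
Row za: U→(4,2), W→(5,4)
Row we: U→(1,3), W→(1,-3)
Row wa: U→(1,3), W→(1,-3)

ze: (4,2) (4,2) | za: (4,2) (5,4) | we: (1,3) (1,-3) | wa: (1,3) (1,-3)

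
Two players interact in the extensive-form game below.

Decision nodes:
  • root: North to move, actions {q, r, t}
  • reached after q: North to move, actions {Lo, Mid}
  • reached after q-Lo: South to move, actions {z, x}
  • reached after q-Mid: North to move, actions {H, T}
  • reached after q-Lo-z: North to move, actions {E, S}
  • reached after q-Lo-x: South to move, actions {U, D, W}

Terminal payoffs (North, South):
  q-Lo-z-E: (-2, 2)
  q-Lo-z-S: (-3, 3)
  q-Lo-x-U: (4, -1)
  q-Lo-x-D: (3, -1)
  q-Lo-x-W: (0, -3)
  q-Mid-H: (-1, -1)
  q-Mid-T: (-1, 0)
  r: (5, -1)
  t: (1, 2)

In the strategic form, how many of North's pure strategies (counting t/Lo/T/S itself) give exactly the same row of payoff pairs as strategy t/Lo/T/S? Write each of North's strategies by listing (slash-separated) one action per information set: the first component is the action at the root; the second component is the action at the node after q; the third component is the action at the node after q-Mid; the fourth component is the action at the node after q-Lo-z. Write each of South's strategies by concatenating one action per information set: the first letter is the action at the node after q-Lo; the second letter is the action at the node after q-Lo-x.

8

Row for t/Lo/T/S (columns zU, zD, zW, xU, xD, xW): (1,2) (1,2) (1,2) (1,2) (1,2) (1,2).
Under t/Lo/T/S, North's choice at the node after q and at the node after q-Mid and at the node after q-Lo-z can never be reached regardless of what South does, so varying those choices leaves every outcome unchanged.
Holding the reachable choices fixed and varying the unreachable ones freely already gives 2 × 2 × 2 = 8 equivalent strategies.
No other strategy reproduces this row, so those 8 are the full class: t/Lo/H/E, t/Lo/H/S, t/Lo/T/E, t/Lo/T/S, t/Mid/H/E, t/Mid/H/S, t/Mid/T/E, t/Mid/T/S.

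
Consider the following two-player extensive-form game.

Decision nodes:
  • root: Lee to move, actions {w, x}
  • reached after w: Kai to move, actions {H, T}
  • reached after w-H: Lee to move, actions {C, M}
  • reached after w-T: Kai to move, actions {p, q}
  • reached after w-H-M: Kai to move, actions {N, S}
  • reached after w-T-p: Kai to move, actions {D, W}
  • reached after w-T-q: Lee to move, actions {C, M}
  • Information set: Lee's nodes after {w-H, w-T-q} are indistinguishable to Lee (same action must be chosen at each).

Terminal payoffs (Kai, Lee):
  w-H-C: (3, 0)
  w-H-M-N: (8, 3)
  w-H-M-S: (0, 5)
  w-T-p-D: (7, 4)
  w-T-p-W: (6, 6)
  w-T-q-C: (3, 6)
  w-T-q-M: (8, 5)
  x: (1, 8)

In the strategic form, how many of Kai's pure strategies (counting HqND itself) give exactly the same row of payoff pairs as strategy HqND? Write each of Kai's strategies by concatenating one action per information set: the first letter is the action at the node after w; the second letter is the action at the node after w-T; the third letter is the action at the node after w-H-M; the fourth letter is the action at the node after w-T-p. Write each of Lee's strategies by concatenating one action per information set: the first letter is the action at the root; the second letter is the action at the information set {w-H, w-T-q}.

4

Row for HqND (columns wC, wM, xC, xM): (3,0) (8,3) (1,8) (1,8).
Under HqND, Kai's choice at the node after w-T and at the node after w-T-p can never be reached regardless of what Lee does, so varying those choices leaves every outcome unchanged.
Holding the reachable choices fixed and varying the unreachable ones freely already gives 2 × 2 = 4 equivalent strategies.
No other strategy reproduces this row, so those 4 are the full class: HpND, HpNW, HqND, HqNW.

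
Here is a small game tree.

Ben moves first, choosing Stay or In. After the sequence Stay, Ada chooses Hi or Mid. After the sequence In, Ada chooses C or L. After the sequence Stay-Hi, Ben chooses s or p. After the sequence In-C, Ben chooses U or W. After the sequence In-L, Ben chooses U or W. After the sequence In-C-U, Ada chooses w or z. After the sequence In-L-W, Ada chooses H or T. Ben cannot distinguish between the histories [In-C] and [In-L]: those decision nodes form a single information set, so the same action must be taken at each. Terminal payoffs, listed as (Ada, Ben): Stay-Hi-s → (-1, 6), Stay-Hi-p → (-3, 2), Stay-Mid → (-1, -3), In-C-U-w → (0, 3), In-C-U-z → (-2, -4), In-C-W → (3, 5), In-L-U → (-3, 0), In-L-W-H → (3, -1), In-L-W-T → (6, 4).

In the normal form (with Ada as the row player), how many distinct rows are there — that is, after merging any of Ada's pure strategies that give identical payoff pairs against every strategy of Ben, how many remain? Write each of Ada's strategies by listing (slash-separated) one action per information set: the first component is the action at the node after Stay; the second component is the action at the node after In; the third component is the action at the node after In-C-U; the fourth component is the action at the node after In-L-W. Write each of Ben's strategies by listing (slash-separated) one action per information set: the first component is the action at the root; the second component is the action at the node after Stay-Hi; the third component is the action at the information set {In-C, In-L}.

8

Ada has 16 pure strategies: Hi/C/w/H, Hi/C/w/T, Hi/C/z/H, Hi/C/z/T, Hi/L/w/H, Hi/L/w/T, Hi/L/z/H, Hi/L/z/T, Mid/C/w/H, Mid/C/w/T, Mid/C/z/H, Mid/C/z/T, Mid/L/w/H, Mid/L/w/T, Mid/L/z/H, Mid/L/z/T. Columns: Stay/s/U, Stay/s/W, Stay/p/U, Stay/p/W, In/s/U, In/s/W, In/p/U, In/p/W.
{Hi/C/w/H, Hi/C/w/T} → row (-1,6) (-1,6) (-3,2) (-3,2) (0,3) (3,5) (0,3) (3,5)
{Hi/C/z/H, Hi/C/z/T} → row (-1,6) (-1,6) (-3,2) (-3,2) (-2,-4) (3,5) (-2,-4) (3,5)
{Hi/L/w/H, Hi/L/z/H} → row (-1,6) (-1,6) (-3,2) (-3,2) (-3,0) (3,-1) (-3,0) (3,-1)
{Hi/L/w/T, Hi/L/z/T} → row (-1,6) (-1,6) (-3,2) (-3,2) (-3,0) (6,4) (-3,0) (6,4)
{Mid/C/w/H, Mid/C/w/T} → row (-1,-3) (-1,-3) (-1,-3) (-1,-3) (0,3) (3,5) (0,3) (3,5)
{Mid/C/z/H, Mid/C/z/T} → row (-1,-3) (-1,-3) (-1,-3) (-1,-3) (-2,-4) (3,5) (-2,-4) (3,5)
{Mid/L/w/H, Mid/L/z/H} → row (-1,-3) (-1,-3) (-1,-3) (-1,-3) (-3,0) (3,-1) (-3,0) (3,-1)
{Mid/L/w/T, Mid/L/z/T} → row (-1,-3) (-1,-3) (-1,-3) (-1,-3) (-3,0) (6,4) (-3,0) (6,4)
That's 8 distinct rows out of 16 strategies.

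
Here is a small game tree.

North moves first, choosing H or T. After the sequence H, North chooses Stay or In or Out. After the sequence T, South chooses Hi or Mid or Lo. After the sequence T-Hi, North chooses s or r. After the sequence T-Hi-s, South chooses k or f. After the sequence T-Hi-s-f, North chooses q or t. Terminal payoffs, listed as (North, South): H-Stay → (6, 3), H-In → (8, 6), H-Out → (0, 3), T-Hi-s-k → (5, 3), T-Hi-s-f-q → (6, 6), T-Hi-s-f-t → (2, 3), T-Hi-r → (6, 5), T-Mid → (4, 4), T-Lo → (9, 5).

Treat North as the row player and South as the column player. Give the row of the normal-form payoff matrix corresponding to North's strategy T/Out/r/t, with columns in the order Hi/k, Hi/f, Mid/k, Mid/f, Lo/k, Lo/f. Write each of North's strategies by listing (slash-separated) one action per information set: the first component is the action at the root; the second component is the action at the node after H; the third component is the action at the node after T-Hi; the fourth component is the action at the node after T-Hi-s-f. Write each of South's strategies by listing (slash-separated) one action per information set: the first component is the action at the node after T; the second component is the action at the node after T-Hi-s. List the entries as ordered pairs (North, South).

vs Hi/k: North plays T → South plays Hi at [T] → North plays r at [T-Hi] → (6, 5)
vs Hi/f: North plays T → South plays Hi at [T] → North plays r at [T-Hi] → (6, 5)
vs Mid/k: North plays T → South plays Mid at [T] → (4, 4)
vs Mid/f: North plays T → South plays Mid at [T] → (4, 4)
vs Lo/k: North plays T → South plays Lo at [T] → (9, 5)
vs Lo/f: North plays T → South plays Lo at [T] → (9, 5)

(6,5) (6,5) (4,4) (4,4) (9,5) (9,5)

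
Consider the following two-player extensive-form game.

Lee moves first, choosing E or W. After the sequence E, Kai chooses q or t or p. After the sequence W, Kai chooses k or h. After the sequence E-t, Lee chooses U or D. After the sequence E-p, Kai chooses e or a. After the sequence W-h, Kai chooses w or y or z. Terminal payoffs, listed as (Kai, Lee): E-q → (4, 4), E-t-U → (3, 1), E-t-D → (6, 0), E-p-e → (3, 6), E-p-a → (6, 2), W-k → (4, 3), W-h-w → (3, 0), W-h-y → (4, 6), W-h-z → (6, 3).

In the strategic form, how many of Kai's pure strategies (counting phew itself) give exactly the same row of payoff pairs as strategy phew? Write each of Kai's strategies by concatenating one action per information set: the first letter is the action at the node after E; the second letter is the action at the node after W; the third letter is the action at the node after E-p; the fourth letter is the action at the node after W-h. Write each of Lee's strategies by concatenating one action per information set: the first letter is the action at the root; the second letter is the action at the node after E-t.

Row for phew (columns EU, ED, WU, WD): (3,6) (3,6) (3,0) (3,0).
Every one of Kai's information sets is on the play path for some reply by Lee when Kai follows phew.
Changing the action at any of them therefore changes at least one column, so only phew itself gives this row.

1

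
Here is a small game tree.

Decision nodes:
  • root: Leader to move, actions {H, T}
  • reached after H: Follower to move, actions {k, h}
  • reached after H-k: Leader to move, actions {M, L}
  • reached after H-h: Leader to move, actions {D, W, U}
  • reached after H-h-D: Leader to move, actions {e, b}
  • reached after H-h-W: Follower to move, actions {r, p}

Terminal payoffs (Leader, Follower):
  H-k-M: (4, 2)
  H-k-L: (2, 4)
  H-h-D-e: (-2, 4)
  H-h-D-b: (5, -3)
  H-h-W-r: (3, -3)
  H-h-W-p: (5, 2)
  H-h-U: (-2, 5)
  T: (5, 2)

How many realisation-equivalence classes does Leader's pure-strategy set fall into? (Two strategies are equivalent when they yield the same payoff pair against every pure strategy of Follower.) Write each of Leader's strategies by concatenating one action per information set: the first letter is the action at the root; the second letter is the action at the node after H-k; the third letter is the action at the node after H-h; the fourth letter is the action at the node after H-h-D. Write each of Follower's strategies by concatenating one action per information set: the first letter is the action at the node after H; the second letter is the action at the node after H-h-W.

Leader has 24 pure strategies: HMDe, HMDb, HMWe, HMWb, HMUe, HMUb, HLDe, HLDb, HLWe, HLWb, HLUe, HLUb, TMDe, TMDb, TMWe, TMWb, TMUe, TMUb, TLDe, TLDb, TLWe, TLWb, TLUe, TLUb. Columns: kr, kp, hr, hp.
{HMDe} → row (4,2) (4,2) (-2,4) (-2,4)
{HMDb} → row (4,2) (4,2) (5,-3) (5,-3)
{HMWe, HMWb} → row (4,2) (4,2) (3,-3) (5,2)
{HMUe, HMUb} → row (4,2) (4,2) (-2,5) (-2,5)
{HLDe} → row (2,4) (2,4) (-2,4) (-2,4)
{HLDb} → row (2,4) (2,4) (5,-3) (5,-3)
{HLWe, HLWb} → row (2,4) (2,4) (3,-3) (5,2)
{HLUe, HLUb} → row (2,4) (2,4) (-2,5) (-2,5)
{TMDe, TMDb, TMWe, TMWb, TMUe, TMUb, TLDe, TLDb, TLWe, TLWb, TLUe, TLUb} → row (5,2) (5,2) (5,2) (5,2)
That's 9 distinct rows out of 24 strategies.

9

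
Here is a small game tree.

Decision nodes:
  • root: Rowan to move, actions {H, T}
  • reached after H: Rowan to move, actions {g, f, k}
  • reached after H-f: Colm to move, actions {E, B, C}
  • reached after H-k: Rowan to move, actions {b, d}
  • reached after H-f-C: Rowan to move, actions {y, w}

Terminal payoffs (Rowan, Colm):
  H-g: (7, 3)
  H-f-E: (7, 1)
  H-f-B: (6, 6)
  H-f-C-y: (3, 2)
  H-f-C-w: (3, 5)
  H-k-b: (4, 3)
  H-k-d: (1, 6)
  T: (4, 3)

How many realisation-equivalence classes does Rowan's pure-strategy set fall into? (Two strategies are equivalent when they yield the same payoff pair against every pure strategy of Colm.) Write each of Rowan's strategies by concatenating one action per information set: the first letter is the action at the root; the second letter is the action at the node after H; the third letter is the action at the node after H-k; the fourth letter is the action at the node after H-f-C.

5

Rowan has 24 pure strategies: Hgby, Hgbw, Hgdy, Hgdw, Hfby, Hfbw, Hfdy, Hfdw, Hkby, Hkbw, Hkdy, Hkdw, Tgby, Tgbw, Tgdy, Tgdw, Tfby, Tfbw, Tfdy, Tfdw, Tkby, Tkbw, Tkdy, Tkdw. Columns: E, B, C.
{Hgby, Hgbw, Hgdy, Hgdw} → row (7,3) (7,3) (7,3)
{Hfby, Hfdy} → row (7,1) (6,6) (3,2)
{Hfbw, Hfdw} → row (7,1) (6,6) (3,5)
{Hkby, Hkbw, Tgby, Tgbw, Tgdy, Tgdw, Tfby, Tfbw, Tfdy, Tfdw, Tkby, Tkbw, Tkdy, Tkdw} → row (4,3) (4,3) (4,3)
{Hkdy, Hkdw} → row (1,6) (1,6) (1,6)
That's 5 distinct rows out of 24 strategies.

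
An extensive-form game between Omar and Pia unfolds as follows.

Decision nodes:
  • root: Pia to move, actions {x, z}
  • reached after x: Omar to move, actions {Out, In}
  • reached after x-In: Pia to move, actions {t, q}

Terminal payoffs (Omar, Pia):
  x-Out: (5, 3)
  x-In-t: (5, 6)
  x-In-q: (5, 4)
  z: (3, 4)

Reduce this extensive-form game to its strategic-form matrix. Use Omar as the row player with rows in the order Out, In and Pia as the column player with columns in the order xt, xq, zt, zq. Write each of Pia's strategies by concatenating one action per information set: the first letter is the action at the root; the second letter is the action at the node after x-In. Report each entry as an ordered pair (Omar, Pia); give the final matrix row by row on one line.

Out: (5,3) (5,3) (3,4) (3,4) | In: (5,6) (5,4) (3,4) (3,4)

           xt       xq       zt       zq
 Out    (5,3)    (5,3)    (3,4)    (3,4)
  In    (5,6)    (5,4)    (3,4)    (3,4)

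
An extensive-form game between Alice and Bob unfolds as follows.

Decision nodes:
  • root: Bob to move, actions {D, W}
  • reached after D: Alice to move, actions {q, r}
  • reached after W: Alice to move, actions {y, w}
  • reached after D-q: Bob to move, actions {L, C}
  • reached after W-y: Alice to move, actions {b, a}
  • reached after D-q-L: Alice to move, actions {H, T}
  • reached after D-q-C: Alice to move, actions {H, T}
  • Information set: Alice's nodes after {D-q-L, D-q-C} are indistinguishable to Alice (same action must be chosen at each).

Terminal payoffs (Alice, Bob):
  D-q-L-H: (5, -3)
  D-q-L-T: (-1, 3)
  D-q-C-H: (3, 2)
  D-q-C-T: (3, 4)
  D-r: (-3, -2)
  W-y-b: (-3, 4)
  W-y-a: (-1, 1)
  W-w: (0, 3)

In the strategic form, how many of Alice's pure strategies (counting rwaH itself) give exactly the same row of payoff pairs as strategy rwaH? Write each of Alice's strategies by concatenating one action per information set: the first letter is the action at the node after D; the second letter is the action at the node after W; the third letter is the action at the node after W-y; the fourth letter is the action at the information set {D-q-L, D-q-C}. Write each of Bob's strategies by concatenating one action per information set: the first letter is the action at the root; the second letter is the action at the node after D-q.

4

Row for rwaH (columns DL, DC, WL, WC): (-3,-2) (-3,-2) (0,3) (0,3).
Under rwaH, Alice's choice at the node after W-y and at the information set {D-q-L, D-q-C} can never be reached regardless of what Bob does, so varying those choices leaves every outcome unchanged.
Holding the reachable choices fixed and varying the unreachable ones freely already gives 2 × 2 = 4 equivalent strategies.
No other strategy reproduces this row, so those 4 are the full class: rwbH, rwbT, rwaH, rwaT.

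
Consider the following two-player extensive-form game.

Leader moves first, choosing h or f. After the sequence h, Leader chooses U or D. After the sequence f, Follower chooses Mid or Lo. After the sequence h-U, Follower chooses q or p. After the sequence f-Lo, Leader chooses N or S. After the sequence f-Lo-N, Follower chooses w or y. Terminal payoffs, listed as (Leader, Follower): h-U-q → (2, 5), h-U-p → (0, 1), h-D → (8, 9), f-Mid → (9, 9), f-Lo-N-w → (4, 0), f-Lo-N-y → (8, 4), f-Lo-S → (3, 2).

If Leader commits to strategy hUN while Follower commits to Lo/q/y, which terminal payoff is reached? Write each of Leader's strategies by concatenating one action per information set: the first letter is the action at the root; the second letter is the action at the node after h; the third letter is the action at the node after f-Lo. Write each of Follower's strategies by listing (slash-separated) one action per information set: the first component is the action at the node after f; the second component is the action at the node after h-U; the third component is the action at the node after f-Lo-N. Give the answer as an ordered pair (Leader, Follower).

Trace the play path from the root:
  Leader plays h
  Leader plays U at [h]
  Follower plays q at [h-U]
→ terminal payoff (2, 5).
(Leader's choice at the node after f-Lo is never reached on this path, so it doesn't affect the outcome.)

(2, 5)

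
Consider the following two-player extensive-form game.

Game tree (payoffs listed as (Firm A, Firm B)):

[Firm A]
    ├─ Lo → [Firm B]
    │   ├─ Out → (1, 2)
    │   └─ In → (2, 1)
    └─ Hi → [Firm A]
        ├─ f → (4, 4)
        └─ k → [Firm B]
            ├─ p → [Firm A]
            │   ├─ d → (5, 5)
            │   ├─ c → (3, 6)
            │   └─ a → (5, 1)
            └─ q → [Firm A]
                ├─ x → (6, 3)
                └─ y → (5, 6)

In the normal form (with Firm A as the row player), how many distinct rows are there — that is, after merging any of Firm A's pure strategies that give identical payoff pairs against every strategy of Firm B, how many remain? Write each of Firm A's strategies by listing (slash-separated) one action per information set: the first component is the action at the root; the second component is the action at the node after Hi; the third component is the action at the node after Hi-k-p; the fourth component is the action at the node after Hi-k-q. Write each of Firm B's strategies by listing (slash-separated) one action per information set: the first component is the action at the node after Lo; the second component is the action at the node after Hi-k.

Firm A has 24 pure strategies: Lo/f/d/x, Lo/f/d/y, Lo/f/c/x, Lo/f/c/y, Lo/f/a/x, Lo/f/a/y, Lo/k/d/x, Lo/k/d/y, Lo/k/c/x, Lo/k/c/y, Lo/k/a/x, Lo/k/a/y, Hi/f/d/x, Hi/f/d/y, Hi/f/c/x, Hi/f/c/y, Hi/f/a/x, Hi/f/a/y, Hi/k/d/x, Hi/k/d/y, Hi/k/c/x, Hi/k/c/y, Hi/k/a/x, Hi/k/a/y. Columns: Out/p, Out/q, In/p, In/q.
{Lo/f/d/x, Lo/f/d/y, Lo/f/c/x, Lo/f/c/y, Lo/f/a/x, Lo/f/a/y, Lo/k/d/x, Lo/k/d/y, Lo/k/c/x, Lo/k/c/y, Lo/k/a/x, Lo/k/a/y} → row (1,2) (1,2) (2,1) (2,1)
{Hi/f/d/x, Hi/f/d/y, Hi/f/c/x, Hi/f/c/y, Hi/f/a/x, Hi/f/a/y} → row (4,4) (4,4) (4,4) (4,4)
{Hi/k/d/x} → row (5,5) (6,3) (5,5) (6,3)
{Hi/k/d/y} → row (5,5) (5,6) (5,5) (5,6)
{Hi/k/c/x} → row (3,6) (6,3) (3,6) (6,3)
{Hi/k/c/y} → row (3,6) (5,6) (3,6) (5,6)
{Hi/k/a/x} → row (5,1) (6,3) (5,1) (6,3)
{Hi/k/a/y} → row (5,1) (5,6) (5,1) (5,6)
That's 8 distinct rows out of 24 strategies.

8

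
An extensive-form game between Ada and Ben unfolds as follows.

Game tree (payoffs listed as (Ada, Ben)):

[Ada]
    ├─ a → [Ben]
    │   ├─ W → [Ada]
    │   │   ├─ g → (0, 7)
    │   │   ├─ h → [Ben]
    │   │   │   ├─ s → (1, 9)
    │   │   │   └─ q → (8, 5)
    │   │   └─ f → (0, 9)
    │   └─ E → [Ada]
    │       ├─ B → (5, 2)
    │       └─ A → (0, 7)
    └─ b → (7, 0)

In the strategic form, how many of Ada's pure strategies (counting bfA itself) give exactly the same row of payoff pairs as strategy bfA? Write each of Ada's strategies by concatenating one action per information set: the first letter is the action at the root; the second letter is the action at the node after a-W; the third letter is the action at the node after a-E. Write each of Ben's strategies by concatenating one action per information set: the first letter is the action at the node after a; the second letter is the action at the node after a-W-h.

6

Row for bfA (columns Ws, Wq, Es, Eq): (7,0) (7,0) (7,0) (7,0).
Under bfA, Ada's choice at the node after a-W and at the node after a-E can never be reached regardless of what Ben does, so varying those choices leaves every outcome unchanged.
Holding the reachable choices fixed and varying the unreachable ones freely already gives 3 × 2 = 6 equivalent strategies.
No other strategy reproduces this row, so those 6 are the full class: bgB, bgA, bhB, bhA, bfB, bfA.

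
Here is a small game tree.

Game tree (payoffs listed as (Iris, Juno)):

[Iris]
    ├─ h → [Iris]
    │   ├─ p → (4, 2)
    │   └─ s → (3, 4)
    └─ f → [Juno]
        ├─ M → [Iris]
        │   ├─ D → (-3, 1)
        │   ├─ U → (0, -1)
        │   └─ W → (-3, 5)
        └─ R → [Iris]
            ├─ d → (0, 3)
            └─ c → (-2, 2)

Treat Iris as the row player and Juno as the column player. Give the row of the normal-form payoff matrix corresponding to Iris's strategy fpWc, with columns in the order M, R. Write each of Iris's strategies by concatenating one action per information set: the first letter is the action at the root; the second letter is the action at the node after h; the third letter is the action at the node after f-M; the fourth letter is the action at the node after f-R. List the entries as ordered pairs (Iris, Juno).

vs M: Iris plays f → Juno plays M at [f] → Iris plays W at [f-M] → (-3, 5)
vs R: Iris plays f → Juno plays R at [f] → Iris plays c at [f-R] → (-2, 2)

(-3,5) (-2,2)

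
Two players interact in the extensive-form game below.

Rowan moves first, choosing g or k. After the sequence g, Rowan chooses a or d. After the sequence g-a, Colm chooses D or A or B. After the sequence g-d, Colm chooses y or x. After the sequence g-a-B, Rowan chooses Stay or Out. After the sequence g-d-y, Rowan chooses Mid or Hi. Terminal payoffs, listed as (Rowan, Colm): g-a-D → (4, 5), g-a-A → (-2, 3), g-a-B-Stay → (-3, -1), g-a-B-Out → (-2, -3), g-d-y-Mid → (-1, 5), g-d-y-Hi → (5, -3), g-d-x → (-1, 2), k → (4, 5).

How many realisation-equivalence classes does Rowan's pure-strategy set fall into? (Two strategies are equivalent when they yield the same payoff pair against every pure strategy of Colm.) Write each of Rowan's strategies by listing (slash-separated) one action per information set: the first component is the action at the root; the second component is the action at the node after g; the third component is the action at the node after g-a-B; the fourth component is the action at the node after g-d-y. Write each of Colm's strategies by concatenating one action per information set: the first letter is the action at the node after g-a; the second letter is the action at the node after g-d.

Rowan has 16 pure strategies: g/a/Stay/Mid, g/a/Stay/Hi, g/a/Out/Mid, g/a/Out/Hi, g/d/Stay/Mid, g/d/Stay/Hi, g/d/Out/Mid, g/d/Out/Hi, k/a/Stay/Mid, k/a/Stay/Hi, k/a/Out/Mid, k/a/Out/Hi, k/d/Stay/Mid, k/d/Stay/Hi, k/d/Out/Mid, k/d/Out/Hi. Columns: Dy, Dx, Ay, Ax, By, Bx.
{g/a/Stay/Mid, g/a/Stay/Hi} → row (4,5) (4,5) (-2,3) (-2,3) (-3,-1) (-3,-1)
{g/a/Out/Mid, g/a/Out/Hi} → row (4,5) (4,5) (-2,3) (-2,3) (-2,-3) (-2,-3)
{g/d/Stay/Mid, g/d/Out/Mid} → row (-1,5) (-1,2) (-1,5) (-1,2) (-1,5) (-1,2)
{g/d/Stay/Hi, g/d/Out/Hi} → row (5,-3) (-1,2) (5,-3) (-1,2) (5,-3) (-1,2)
{k/a/Stay/Mid, k/a/Stay/Hi, k/a/Out/Mid, k/a/Out/Hi, k/d/Stay/Mid, k/d/Stay/Hi, k/d/Out/Mid, k/d/Out/Hi} → row (4,5) (4,5) (4,5) (4,5) (4,5) (4,5)
That's 5 distinct rows out of 16 strategies.

5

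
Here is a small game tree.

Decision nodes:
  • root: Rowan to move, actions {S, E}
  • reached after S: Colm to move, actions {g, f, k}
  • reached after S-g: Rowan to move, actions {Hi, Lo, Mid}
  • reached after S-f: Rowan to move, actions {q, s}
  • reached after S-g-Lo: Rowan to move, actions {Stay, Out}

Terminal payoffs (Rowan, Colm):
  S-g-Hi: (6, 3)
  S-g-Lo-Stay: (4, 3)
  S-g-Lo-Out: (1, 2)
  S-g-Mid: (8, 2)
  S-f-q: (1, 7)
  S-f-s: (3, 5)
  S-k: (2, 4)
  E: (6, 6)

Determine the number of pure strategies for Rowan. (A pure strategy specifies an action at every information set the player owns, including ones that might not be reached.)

Rowan owns the root with actions {S, E} — two choices.
Rowan owns the node after S-g with actions {Hi, Lo, Mid} — three choices.
Rowan owns the node after S-f with actions {q, s} — two choices.
Rowan owns the node after S-g-Lo with actions {Stay, Out} — two choices.
A pure strategy fixes one action at each information set independently, so the count is the product 2 × 3 × 2 × 2 = 24.

24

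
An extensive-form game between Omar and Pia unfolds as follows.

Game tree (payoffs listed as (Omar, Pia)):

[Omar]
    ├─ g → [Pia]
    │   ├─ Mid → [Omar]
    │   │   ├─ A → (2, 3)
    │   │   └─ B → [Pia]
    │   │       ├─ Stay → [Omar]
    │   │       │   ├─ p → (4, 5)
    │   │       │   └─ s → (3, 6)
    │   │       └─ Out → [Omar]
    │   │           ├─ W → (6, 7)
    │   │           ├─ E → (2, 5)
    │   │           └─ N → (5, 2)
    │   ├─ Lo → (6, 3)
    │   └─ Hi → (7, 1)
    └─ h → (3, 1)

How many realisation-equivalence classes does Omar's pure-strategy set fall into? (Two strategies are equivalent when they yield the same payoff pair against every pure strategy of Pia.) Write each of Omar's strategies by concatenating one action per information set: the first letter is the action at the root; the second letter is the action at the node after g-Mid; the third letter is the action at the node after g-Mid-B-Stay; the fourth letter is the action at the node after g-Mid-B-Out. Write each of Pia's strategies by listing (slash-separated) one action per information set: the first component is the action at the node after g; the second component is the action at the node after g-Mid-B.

8

Omar has 24 pure strategies: gApW, gApE, gApN, gAsW, gAsE, gAsN, gBpW, gBpE, gBpN, gBsW, gBsE, gBsN, hApW, hApE, hApN, hAsW, hAsE, hAsN, hBpW, hBpE, hBpN, hBsW, hBsE, hBsN. Columns: Mid/Stay, Mid/Out, Lo/Stay, Lo/Out, Hi/Stay, Hi/Out.
{gApW, gApE, gApN, gAsW, gAsE, gAsN} → row (2,3) (2,3) (6,3) (6,3) (7,1) (7,1)
{gBpW} → row (4,5) (6,7) (6,3) (6,3) (7,1) (7,1)
{gBpE} → row (4,5) (2,5) (6,3) (6,3) (7,1) (7,1)
{gBpN} → row (4,5) (5,2) (6,3) (6,3) (7,1) (7,1)
{gBsW} → row (3,6) (6,7) (6,3) (6,3) (7,1) (7,1)
{gBsE} → row (3,6) (2,5) (6,3) (6,3) (7,1) (7,1)
{gBsN} → row (3,6) (5,2) (6,3) (6,3) (7,1) (7,1)
{hApW, hApE, hApN, hAsW, hAsE, hAsN, hBpW, hBpE, hBpN, hBsW, hBsE, hBsN} → row (3,1) (3,1) (3,1) (3,1) (3,1) (3,1)
That's 8 distinct rows out of 24 strategies.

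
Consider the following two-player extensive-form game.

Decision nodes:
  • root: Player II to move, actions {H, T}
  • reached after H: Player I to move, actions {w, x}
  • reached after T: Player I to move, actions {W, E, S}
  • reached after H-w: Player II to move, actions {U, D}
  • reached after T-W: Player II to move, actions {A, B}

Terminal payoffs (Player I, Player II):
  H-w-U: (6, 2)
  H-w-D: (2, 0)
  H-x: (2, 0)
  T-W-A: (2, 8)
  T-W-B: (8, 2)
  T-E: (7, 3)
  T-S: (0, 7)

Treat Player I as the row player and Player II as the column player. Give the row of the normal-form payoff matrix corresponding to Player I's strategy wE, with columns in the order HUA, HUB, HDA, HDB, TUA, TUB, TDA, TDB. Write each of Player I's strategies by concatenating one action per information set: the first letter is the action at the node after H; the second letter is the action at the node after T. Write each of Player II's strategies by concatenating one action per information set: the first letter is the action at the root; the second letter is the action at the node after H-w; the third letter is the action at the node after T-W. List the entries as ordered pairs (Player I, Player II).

(6,2) (6,2) (2,0) (2,0) (7,3) (7,3) (7,3) (7,3)

vs HUA: Player II plays H → Player I plays w at [H] → Player II plays U at [H-w] → (6, 2)
vs HUB: Player II plays H → Player I plays w at [H] → Player II plays U at [H-w] → (6, 2)
vs HDA: Player II plays H → Player I plays w at [H] → Player II plays D at [H-w] → (2, 0)
vs HDB: Player II plays H → Player I plays w at [H] → Player II plays D at [H-w] → (2, 0)
vs TUA: Player II plays T → Player I plays E at [T] → (7, 3)
vs TUB: Player II plays T → Player I plays E at [T] → (7, 3)
vs TDA: Player II plays T → Player I plays E at [T] → (7, 3)
vs TDB: Player II plays T → Player I plays E at [T] → (7, 3)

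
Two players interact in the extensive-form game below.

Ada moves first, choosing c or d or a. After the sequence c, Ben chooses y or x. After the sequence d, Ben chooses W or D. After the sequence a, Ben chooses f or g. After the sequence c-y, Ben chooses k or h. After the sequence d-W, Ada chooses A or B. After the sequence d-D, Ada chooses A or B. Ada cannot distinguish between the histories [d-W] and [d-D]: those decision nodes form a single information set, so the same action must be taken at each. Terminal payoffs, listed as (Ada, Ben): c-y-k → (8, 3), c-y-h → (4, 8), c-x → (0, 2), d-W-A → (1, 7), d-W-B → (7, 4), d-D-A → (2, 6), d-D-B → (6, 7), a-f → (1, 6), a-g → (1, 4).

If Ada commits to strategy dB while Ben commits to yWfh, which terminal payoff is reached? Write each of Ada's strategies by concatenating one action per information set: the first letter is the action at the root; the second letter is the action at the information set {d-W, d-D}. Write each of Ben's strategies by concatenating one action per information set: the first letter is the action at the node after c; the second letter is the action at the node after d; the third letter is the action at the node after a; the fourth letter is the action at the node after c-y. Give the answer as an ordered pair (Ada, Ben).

Trace the play path from the root:
  Ada plays d
  Ben plays W at [d]
  Ada plays B at [d-W]
→ terminal payoff (7, 4).
(Ben's choice at the node after c is never reached on this path, so it doesn't affect the outcome.)

(7, 4)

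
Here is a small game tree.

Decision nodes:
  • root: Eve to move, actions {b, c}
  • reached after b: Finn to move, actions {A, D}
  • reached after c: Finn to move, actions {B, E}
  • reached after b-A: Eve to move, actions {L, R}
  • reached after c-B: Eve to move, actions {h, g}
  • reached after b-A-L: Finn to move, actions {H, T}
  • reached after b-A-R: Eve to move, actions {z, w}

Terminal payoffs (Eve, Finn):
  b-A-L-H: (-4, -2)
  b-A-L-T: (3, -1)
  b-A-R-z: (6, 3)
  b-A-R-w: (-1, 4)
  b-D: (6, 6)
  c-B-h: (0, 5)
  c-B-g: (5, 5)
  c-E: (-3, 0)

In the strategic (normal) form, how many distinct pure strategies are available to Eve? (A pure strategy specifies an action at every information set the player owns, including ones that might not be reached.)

16

Eve owns the root with actions {b, c} — two choices.
Eve owns the node after b-A with actions {L, R} — two choices.
Eve owns the node after c-B with actions {h, g} — two choices.
Eve owns the node after b-A-R with actions {z, w} — two choices.
A pure strategy fixes one action at each information set independently, so the count is the product 2 × 2 × 2 × 2 = 16.
(For reference, Finn has 8 pure strategies, giving a 16×8 normal-form matrix.)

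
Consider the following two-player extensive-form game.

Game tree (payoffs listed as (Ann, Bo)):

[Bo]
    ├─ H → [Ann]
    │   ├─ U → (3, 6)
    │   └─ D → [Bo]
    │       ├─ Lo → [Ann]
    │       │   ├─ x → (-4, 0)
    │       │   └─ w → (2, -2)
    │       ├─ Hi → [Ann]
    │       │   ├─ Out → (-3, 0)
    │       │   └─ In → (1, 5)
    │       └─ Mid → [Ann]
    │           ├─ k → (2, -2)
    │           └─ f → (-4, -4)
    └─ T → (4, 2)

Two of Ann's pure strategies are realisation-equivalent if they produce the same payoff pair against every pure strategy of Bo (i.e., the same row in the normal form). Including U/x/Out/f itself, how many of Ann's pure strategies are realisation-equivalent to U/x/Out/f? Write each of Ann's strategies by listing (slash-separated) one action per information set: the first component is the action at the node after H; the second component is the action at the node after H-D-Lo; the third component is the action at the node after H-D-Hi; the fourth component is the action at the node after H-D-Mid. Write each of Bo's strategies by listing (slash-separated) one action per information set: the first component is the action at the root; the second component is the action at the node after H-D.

Row for U/x/Out/f (columns H/Lo, H/Hi, H/Mid, T/Lo, T/Hi, T/Mid): (3,6) (3,6) (3,6) (4,2) (4,2) (4,2).
Under U/x/Out/f, Ann's choice at the node after H-D-Lo and at the node after H-D-Hi and at the node after H-D-Mid can never be reached regardless of what Bo does, so varying those choices leaves every outcome unchanged.
Holding the reachable choices fixed and varying the unreachable ones freely already gives 2 × 2 × 2 = 8 equivalent strategies.
No other strategy reproduces this row, so those 8 are the full class: U/x/Out/k, U/x/Out/f, U/x/In/k, U/x/In/f, U/w/Out/k, U/w/Out/f, U/w/In/k, U/w/In/f.

8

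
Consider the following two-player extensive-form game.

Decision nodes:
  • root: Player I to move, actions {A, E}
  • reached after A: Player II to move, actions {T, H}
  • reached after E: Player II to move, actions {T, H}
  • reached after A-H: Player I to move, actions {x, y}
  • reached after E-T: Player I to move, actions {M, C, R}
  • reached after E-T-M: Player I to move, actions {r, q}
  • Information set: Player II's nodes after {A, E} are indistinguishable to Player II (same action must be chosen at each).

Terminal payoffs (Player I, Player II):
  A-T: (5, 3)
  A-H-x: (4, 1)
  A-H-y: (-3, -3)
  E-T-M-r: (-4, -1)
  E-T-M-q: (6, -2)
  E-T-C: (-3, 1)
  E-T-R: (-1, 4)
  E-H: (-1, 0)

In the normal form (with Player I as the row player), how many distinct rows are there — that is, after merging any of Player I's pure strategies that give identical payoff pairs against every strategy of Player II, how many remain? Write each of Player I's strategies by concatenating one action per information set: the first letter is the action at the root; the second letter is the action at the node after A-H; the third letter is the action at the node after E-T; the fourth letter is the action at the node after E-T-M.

Player I has 24 pure strategies: AxMr, AxMq, AxCr, AxCq, AxRr, AxRq, AyMr, AyMq, AyCr, AyCq, AyRr, AyRq, ExMr, ExMq, ExCr, ExCq, ExRr, ExRq, EyMr, EyMq, EyCr, EyCq, EyRr, EyRq. Columns: T, H.
{AxMr, AxMq, AxCr, AxCq, AxRr, AxRq} → row (5,3) (4,1)
{AyMr, AyMq, AyCr, AyCq, AyRr, AyRq} → row (5,3) (-3,-3)
{ExMr, EyMr} → row (-4,-1) (-1,0)
{ExMq, EyMq} → row (6,-2) (-1,0)
{ExCr, ExCq, EyCr, EyCq} → row (-3,1) (-1,0)
{ExRr, ExRq, EyRr, EyRq} → row (-1,4) (-1,0)
That's 6 distinct rows out of 24 strategies.

6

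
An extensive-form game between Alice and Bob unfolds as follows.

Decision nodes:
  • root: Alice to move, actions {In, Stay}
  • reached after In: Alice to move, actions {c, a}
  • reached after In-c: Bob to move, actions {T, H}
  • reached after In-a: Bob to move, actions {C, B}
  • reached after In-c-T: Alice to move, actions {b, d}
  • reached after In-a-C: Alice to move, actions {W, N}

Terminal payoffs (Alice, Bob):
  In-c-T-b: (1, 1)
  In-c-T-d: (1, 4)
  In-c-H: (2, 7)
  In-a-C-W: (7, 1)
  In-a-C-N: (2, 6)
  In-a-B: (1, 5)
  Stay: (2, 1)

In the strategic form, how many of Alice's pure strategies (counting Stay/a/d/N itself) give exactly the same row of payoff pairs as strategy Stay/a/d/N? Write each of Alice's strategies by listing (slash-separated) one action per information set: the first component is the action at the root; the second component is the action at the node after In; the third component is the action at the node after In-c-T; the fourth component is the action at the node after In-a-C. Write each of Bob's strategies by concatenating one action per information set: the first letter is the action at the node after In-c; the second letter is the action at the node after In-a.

Row for Stay/a/d/N (columns TC, TB, HC, HB): (2,1) (2,1) (2,1) (2,1).
Under Stay/a/d/N, Alice's choice at the node after In and at the node after In-c-T and at the node after In-a-C can never be reached regardless of what Bob does, so varying those choices leaves every outcome unchanged.
Holding the reachable choices fixed and varying the unreachable ones freely already gives 2 × 2 × 2 = 8 equivalent strategies.
No other strategy reproduces this row, so those 8 are the full class: Stay/c/b/W, Stay/c/b/N, Stay/c/d/W, Stay/c/d/N, Stay/a/b/W, Stay/a/b/N, Stay/a/d/W, Stay/a/d/N.

8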